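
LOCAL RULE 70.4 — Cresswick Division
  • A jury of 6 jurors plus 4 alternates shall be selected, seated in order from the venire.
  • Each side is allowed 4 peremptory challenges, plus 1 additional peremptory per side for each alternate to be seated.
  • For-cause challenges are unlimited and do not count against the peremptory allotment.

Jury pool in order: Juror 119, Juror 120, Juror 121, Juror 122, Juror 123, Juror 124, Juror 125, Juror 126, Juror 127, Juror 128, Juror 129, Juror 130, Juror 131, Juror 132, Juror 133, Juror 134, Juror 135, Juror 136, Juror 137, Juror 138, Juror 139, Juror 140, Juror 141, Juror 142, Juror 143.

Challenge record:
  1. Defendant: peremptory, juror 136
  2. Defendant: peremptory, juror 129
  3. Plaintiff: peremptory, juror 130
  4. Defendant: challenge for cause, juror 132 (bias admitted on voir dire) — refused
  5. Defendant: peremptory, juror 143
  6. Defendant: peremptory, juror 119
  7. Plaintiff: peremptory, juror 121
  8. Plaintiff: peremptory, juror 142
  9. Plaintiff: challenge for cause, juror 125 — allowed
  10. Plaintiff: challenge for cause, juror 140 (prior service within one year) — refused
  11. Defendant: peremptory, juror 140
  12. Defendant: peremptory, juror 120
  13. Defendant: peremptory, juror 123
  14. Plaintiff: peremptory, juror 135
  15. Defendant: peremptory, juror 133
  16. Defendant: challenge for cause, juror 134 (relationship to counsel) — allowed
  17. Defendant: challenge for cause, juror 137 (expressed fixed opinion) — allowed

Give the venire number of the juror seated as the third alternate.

Removed: #119, #120, #121, #123, #125, #129, #130, #133, #134, #135, #136, #137, #140, #142, #143. (#132 stays — for-cause denied.)
Seating in order: seats 1–6 → #122, #124, #126, #127, #128, #131; alternates → #132, #138, #139, #141.
So alternate 3 is #139.

139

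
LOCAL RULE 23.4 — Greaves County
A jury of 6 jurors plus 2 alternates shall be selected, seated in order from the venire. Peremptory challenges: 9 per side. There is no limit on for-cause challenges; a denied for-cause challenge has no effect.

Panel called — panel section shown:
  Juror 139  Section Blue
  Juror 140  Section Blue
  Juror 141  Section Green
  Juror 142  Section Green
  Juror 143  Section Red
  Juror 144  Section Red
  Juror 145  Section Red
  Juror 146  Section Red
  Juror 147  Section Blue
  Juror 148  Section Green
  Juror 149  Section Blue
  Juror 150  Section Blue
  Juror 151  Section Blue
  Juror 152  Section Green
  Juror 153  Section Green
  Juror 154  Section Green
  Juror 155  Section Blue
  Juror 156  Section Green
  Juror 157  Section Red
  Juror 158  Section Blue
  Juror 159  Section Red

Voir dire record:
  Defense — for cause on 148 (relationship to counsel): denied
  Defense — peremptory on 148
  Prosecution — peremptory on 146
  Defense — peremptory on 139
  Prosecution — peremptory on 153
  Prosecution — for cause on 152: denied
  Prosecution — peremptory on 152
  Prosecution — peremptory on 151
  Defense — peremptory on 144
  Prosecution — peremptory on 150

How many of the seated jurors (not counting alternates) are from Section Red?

Removed: #139, #144, #146, #148, #150, #151, #152, #153.
Seated jurors 1–6: #140, #141, #142, #143, #145, #147 (alternates #149, #154 not counted).
Of those, in Section Red: #143, #145 → 2.

2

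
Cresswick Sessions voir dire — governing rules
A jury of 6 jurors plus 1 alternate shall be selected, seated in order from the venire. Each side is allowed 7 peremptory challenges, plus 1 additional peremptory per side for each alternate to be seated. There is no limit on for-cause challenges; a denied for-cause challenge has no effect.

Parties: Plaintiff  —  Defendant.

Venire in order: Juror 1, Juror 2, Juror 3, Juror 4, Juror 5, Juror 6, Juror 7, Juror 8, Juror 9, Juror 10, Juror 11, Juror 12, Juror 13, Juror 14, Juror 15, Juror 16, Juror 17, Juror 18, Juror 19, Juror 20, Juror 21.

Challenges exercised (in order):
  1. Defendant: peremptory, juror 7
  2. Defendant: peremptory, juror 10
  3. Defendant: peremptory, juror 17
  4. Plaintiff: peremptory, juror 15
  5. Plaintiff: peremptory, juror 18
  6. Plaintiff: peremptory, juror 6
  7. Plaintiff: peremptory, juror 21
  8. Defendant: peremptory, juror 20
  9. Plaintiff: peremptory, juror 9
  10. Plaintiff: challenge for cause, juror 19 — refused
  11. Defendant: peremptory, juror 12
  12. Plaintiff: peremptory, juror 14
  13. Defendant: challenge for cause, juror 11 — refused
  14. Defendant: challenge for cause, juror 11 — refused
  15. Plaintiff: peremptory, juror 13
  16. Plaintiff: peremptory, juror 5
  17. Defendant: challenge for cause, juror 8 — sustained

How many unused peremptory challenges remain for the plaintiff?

0

Plaintiff allotment: 7 base + 1 × 1 alternate = 8.
Plaintiff peremptories used: #15, #18, #6, #21, #9, #14, #13, #5 — 8 (the for-cause on #19 doesn't count).
Remaining: 8 − 8 = 0.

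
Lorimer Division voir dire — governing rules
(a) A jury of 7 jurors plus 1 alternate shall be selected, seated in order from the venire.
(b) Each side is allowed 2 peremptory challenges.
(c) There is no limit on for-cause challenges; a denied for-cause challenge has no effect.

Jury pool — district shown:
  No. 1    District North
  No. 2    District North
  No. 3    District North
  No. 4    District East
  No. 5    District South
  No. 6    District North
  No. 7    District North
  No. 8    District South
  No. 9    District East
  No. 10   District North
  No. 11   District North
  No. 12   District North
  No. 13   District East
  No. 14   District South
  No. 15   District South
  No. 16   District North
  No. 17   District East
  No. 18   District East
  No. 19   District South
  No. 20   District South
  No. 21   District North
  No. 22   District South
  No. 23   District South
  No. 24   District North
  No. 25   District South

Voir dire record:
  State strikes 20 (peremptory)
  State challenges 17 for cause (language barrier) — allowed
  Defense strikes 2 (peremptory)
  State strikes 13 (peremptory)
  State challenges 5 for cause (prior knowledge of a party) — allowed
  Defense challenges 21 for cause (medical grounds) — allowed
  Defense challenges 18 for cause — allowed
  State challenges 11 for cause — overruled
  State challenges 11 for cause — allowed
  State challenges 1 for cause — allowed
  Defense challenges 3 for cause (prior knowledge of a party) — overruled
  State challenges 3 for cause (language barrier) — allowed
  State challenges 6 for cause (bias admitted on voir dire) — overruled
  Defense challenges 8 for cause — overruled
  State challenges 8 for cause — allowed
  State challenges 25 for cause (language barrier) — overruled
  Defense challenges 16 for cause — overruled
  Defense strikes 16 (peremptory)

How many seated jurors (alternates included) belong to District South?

Removed: #1, #2, #3, #5, #8, #11, #13, #16, #17, #18, #20, #21.
Seated (8 incl. alternates): #4, #6, #7, #9, #10, #12, #14, #15.
Of those, in District South: #14, #15 → 2.

2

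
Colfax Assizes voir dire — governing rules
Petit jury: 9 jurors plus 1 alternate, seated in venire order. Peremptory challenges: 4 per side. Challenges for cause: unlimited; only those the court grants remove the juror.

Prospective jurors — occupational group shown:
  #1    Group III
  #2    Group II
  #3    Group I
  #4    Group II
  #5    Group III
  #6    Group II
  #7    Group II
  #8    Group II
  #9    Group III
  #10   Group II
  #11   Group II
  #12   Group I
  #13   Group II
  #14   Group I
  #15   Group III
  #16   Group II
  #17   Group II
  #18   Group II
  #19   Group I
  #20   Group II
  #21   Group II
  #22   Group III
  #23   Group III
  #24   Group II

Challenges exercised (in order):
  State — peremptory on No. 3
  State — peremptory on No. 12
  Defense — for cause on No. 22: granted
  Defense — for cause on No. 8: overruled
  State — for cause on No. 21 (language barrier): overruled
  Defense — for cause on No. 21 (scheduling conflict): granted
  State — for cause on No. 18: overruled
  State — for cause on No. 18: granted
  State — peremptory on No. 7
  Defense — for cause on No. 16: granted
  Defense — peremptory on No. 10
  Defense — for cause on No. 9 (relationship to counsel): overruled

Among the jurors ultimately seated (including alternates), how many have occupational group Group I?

Removed: #3, #7, #10, #12, #16, #18, #21, #22.
Seated (10 incl. alternates): #1, #2, #4, #5, #6, #8, #9, #11, #13, #14.
Of those, in Group I: #14 → 1.

1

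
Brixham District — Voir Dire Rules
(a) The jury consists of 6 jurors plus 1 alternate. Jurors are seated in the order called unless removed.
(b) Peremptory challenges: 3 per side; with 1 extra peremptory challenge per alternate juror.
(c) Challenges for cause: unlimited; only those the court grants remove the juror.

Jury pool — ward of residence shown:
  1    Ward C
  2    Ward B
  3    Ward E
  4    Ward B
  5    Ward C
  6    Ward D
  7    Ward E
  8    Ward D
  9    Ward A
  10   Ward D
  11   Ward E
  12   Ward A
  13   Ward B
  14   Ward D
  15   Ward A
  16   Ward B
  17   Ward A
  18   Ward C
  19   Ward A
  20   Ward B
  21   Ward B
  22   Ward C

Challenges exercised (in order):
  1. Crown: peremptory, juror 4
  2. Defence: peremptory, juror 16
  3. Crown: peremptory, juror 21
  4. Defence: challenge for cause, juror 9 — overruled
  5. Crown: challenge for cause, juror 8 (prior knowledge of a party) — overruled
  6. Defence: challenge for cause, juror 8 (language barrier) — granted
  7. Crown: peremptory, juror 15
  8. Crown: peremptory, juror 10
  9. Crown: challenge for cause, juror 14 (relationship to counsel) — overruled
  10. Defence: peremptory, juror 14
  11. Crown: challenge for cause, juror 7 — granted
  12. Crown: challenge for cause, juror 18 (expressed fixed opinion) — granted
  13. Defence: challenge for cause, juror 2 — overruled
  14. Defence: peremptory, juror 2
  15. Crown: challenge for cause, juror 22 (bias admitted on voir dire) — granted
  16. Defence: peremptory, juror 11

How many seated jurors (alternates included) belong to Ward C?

Removed: #2, #4, #7, #8, #10, #11, #14, #15, #16, #18, #21, #22.
Seated (7 incl. alternates): #1, #3, #5, #6, #9, #12, #13.
Of those, in Ward C: #1, #5 → 2.

2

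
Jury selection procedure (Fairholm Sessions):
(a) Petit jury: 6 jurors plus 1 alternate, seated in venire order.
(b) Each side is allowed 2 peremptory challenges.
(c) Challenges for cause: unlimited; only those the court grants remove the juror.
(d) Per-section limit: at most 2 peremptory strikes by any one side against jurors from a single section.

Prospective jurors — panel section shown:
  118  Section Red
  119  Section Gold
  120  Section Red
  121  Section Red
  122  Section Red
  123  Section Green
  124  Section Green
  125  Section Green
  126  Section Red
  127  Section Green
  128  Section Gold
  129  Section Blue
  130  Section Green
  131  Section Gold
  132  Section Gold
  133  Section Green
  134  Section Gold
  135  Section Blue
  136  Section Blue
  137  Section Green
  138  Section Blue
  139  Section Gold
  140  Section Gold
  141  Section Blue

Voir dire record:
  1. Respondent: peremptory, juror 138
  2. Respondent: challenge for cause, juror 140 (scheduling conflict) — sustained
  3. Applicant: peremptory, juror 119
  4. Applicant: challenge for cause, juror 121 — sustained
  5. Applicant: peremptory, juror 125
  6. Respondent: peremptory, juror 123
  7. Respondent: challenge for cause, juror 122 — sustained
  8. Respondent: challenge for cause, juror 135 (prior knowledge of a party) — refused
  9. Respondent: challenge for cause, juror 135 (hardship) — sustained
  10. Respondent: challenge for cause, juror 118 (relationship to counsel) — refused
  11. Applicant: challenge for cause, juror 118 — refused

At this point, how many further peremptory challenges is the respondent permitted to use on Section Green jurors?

0

Respondent peremptories so far: #138, #123 — 2 of 2 used, 0 left overall.
Against Section Green: #123 — 1 used; per-section cap 2 leaves 1.
Binding limit: min(0, 1) = 0.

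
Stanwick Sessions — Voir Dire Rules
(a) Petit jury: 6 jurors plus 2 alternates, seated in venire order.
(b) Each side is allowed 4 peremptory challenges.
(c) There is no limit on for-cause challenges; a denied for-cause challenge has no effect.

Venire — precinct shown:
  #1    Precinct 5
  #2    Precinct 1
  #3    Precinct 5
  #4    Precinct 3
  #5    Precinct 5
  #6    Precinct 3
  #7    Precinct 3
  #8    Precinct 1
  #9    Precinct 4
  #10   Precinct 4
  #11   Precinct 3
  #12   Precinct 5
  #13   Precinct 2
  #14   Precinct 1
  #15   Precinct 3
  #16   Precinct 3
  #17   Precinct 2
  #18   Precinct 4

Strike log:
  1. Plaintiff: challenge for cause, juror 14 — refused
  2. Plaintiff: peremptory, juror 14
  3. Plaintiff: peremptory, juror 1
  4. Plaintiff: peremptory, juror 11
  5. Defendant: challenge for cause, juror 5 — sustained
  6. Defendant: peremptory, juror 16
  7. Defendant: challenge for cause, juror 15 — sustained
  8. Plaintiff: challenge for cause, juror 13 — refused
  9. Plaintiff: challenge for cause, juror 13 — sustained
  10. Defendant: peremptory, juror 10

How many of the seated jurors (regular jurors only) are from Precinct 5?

Removed: #1, #5, #10, #11, #13, #14, #15, #16.
Seated jurors 1–6: #2, #3, #4, #6, #7, #8 (alternates #9, #12 not counted).
Of those, in Precinct 5: #3 → 1.

1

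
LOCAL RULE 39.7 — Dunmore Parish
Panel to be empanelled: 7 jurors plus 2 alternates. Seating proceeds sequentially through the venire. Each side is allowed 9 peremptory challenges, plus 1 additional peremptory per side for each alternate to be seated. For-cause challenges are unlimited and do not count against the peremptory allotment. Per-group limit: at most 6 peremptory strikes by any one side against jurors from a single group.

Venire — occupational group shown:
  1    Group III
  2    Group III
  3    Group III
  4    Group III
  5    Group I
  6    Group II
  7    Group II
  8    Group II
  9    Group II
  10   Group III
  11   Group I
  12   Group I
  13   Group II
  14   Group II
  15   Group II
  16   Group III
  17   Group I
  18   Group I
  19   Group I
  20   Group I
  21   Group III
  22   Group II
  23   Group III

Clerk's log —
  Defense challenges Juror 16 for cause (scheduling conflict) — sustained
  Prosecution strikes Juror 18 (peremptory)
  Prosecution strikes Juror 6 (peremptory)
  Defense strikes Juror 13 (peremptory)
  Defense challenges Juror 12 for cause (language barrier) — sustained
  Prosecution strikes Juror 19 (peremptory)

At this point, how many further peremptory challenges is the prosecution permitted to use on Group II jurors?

5

Prosecution peremptories so far: #18, #6, #19 — 3 of 11 used, 8 left overall.
Against Group II: #6 — 1 used; per-group cap 6 leaves 5.
Binding limit: min(8, 5) = 5.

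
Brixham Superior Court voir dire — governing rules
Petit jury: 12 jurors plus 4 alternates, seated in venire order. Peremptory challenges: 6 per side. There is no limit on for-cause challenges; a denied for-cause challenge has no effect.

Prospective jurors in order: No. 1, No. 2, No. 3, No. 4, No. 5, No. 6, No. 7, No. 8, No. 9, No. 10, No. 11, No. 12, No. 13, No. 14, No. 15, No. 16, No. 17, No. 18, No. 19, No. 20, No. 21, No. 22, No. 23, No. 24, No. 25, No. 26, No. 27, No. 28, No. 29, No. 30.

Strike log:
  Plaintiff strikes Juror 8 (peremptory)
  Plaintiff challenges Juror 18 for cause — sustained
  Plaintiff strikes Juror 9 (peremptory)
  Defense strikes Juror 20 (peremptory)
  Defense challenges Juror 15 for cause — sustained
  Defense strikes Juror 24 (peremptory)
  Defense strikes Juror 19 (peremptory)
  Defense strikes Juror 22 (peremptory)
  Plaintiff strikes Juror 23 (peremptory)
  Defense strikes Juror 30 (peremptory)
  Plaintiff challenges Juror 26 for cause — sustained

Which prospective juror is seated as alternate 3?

Removed: #8, #9, #15, #18, #19, #20, #22, #23, #24, #26, #30.
Filling seats in venire order through position 15: #1, #2, #3, #4, #5, #6, #7, #10, #11, #12, #13, #14, #16, #17, #21.
So alternate 3 is #21.

21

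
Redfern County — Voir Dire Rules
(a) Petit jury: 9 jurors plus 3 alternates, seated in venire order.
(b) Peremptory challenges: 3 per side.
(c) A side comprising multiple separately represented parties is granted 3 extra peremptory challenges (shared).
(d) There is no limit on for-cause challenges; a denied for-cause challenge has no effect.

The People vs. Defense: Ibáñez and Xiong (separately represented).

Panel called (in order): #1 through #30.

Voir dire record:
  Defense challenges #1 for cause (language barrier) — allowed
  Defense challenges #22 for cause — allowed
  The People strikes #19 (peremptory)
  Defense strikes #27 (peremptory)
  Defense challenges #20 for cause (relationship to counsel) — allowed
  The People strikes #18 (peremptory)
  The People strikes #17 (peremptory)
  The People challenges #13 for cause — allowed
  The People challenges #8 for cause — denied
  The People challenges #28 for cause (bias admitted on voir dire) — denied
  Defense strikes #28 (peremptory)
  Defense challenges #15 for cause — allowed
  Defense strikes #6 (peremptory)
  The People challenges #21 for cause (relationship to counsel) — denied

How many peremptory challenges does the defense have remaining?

Defense allotment: 3 base + 3 multi-party = 6.
Defense peremptories used: #27, #28, #6 — 3 (for-cause on #1, #22, #20, #15 don't count).
Remaining: 6 − 3 = 3.

3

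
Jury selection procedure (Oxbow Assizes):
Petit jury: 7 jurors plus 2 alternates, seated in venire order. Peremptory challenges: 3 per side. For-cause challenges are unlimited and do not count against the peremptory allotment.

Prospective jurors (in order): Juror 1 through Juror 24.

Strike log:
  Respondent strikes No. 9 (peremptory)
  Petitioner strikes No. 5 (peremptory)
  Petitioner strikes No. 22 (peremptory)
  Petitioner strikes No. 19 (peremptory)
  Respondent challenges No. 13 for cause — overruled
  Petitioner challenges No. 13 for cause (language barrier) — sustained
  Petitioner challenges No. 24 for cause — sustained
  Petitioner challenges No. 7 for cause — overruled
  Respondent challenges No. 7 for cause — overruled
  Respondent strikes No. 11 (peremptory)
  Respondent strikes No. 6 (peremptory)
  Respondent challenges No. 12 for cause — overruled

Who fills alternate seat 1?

12

Removed: #5, #6, #9, #11, #13, #19, #22, #24. (#7, #12 stay — for-cause denied.)
Seating in order: seats 1–7 → #1, #2, #3, #4, #7, #8, #10; alternates → #12, #14.
So alternate 1 is #12.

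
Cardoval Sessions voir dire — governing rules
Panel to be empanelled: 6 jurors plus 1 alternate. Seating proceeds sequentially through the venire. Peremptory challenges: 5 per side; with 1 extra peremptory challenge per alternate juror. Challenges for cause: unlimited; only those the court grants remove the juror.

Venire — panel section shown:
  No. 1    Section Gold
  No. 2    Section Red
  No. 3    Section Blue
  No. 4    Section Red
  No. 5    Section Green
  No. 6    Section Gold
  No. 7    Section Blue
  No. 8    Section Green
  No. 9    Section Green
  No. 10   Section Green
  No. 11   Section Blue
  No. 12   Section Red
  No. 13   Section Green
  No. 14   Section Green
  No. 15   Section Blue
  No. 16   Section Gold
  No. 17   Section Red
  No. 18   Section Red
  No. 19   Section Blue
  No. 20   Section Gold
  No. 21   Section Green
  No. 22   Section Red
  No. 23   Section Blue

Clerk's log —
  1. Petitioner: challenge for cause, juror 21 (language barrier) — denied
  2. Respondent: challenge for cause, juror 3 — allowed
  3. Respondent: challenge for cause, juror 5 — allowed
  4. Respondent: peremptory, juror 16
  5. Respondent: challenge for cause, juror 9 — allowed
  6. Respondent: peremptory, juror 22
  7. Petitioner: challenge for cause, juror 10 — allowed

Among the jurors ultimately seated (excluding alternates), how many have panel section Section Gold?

Removed: #3, #5, #9, #10, #16, #22.
Seated jurors 1–6: #1, #2, #4, #6, #7, #8 (alternates #11 not counted).
Of those, in Section Gold: #1, #6 → 2.

2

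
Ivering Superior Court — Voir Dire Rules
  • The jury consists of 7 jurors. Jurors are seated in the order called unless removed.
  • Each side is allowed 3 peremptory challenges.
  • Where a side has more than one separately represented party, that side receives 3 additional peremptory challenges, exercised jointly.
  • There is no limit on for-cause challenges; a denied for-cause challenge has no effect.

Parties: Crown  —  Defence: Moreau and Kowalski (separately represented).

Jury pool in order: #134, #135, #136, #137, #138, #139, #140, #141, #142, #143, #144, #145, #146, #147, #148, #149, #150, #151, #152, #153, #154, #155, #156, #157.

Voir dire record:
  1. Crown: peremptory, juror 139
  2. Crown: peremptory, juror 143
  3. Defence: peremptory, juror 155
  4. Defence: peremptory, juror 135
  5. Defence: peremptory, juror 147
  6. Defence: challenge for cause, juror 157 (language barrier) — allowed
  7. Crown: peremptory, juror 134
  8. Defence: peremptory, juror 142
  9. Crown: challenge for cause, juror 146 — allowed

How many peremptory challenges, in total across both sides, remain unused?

Crown allotment: 3. Defence allotment: 3 base + 3 multi-party = 6.
Crown peremptories used: #139, #143, #134 — 3 (the for-cause on #146 doesn't count).
Defence peremptories used: #155, #135, #147, #142 — 4 (the for-cause on #157 doesn't count).
Remaining: (3 − 3) + (6 − 4) = 2.

2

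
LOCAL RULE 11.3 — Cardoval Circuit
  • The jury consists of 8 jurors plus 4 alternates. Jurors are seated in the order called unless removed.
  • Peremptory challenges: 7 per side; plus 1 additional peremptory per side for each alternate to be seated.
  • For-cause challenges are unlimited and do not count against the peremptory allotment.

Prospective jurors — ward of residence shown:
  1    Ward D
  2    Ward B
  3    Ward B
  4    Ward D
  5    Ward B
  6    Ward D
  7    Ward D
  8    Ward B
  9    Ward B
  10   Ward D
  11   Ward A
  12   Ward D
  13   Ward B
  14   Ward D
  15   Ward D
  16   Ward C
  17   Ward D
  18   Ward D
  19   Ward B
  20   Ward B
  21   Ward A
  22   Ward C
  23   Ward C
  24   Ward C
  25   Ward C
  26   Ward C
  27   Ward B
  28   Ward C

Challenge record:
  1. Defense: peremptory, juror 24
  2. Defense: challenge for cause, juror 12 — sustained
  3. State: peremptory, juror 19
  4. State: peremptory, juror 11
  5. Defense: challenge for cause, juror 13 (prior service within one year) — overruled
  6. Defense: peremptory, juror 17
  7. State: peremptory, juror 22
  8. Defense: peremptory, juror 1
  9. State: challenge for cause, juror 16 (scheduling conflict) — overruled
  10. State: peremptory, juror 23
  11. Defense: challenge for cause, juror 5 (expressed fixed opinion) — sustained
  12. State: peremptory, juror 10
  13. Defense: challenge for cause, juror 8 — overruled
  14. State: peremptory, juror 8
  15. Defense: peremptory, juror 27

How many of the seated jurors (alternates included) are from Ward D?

Removed: #1, #5, #8, #10, #11, #12, #17, #19, #22, #23, #24, #27.
Seated (12 incl. alternates): #2, #3, #4, #6, #7, #9, #13, #14, #15, #16, #18, #20.
Of those, in Ward D: #4, #6, #7, #14, #15, #18 → 6.

6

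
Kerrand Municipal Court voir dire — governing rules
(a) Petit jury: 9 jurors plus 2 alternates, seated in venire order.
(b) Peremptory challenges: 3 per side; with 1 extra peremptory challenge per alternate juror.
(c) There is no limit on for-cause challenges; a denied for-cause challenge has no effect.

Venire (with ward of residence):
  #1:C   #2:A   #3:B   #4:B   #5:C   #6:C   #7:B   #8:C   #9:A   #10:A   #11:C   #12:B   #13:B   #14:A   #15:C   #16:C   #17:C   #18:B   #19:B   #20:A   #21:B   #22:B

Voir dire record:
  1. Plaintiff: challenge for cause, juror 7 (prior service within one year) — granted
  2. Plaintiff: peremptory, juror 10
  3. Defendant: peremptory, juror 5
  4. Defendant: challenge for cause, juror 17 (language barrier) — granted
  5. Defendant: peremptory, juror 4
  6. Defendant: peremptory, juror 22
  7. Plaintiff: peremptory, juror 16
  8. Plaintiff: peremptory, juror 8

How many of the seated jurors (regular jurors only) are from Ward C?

Removed: #4, #5, #7, #8, #10, #16, #17, #22.
Seated jurors 1–9: #1, #2, #3, #6, #9, #11, #12, #13, #14 (alternates #15, #18 not counted).
Of those, in Ward C: #1, #6, #11 → 3.

3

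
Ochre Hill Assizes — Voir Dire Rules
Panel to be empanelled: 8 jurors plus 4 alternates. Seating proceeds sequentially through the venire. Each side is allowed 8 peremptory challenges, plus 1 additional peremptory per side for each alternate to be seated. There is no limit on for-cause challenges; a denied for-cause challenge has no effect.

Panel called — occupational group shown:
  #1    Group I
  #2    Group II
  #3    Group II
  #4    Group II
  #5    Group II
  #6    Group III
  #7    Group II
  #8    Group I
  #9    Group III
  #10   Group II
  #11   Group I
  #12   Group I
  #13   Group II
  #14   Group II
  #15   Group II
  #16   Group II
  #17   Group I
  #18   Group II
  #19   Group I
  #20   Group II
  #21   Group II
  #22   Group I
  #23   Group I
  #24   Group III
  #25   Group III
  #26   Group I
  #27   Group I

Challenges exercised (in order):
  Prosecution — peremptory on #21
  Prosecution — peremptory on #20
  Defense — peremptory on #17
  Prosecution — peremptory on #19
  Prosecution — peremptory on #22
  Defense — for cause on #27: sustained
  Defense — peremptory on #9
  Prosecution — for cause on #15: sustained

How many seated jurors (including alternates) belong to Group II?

Removed: #9, #15, #17, #19, #20, #21, #22, #27.
Seated (12 incl. alternates): #1, #2, #3, #4, #5, #6, #7, #8, #10, #11, #12, #13.
Of those, in Group II: #2, #3, #4, #5, #7, #10, #13 → 7.

7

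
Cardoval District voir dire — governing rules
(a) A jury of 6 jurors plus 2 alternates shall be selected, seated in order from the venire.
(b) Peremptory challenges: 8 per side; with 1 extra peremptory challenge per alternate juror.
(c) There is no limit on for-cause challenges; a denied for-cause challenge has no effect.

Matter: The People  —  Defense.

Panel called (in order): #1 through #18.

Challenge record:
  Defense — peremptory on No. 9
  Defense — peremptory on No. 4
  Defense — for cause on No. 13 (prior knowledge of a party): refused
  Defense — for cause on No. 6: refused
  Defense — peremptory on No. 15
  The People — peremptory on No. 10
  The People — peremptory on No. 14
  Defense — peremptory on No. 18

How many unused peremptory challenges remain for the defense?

Defense allotment: 8 base + 1 × 2 alternates = 10.
Defense peremptories used: #9, #4, #15, #18 — 4 (for-cause on #13, #6 don't count).
Remaining: 10 − 4 = 6.

6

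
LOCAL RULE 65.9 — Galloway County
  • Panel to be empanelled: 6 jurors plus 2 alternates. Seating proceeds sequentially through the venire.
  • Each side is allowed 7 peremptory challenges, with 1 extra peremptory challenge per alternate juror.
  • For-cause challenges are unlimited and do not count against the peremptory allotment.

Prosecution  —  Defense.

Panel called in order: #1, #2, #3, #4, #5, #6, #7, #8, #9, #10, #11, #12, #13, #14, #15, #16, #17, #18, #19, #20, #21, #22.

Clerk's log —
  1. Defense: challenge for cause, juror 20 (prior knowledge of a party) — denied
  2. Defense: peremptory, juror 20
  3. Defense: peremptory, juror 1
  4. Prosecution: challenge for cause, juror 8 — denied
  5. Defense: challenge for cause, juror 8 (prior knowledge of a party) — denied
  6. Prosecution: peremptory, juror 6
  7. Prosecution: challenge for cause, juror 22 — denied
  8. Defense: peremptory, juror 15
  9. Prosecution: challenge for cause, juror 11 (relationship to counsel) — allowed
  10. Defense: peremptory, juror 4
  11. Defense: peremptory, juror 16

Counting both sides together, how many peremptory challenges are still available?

12

Prosecution allotment: 7 base + 1 × 2 alternates = 9. Defense allotment: 7 base + 1 × 2 alternates = 9.
Prosecution peremptories used: #6 — 1 (for-cause on #8, #22, #11 don't count).
Defense peremptories used: #20, #1, #15, #4, #16 — 5 (for-cause on #20, #8 don't count).
Remaining: (9 − 1) + (9 − 5) = 12.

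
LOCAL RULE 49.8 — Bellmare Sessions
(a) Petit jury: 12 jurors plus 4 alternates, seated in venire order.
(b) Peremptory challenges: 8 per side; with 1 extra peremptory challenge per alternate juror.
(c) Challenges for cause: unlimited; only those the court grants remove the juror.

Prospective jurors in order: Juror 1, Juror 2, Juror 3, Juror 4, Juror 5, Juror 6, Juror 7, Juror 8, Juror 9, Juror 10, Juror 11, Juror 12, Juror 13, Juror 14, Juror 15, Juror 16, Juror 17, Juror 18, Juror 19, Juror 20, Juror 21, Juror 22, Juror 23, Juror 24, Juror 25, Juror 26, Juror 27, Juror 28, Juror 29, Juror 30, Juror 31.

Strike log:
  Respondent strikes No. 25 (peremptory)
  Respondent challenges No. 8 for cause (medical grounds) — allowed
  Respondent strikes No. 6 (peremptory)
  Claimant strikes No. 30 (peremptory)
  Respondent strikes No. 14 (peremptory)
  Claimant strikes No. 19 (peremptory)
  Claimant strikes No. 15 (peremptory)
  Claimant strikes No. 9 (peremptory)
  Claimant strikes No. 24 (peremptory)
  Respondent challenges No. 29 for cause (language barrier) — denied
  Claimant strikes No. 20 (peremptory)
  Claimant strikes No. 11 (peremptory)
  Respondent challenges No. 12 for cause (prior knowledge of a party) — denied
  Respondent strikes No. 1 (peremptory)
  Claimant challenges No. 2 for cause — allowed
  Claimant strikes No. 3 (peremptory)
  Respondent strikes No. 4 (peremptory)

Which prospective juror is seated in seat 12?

Removed: #1, #2, #3, #4, #6, #8, #9, #11, #14, #15, #19, #20, #24, #25, #30. (#12, #29 stay — for-cause denied.)
Seating in order: seats 1–12 → #5, #7, #10, #12, #13, #16, #17, #18, #21, #22, #23, #26; alternates → #27, #28, #29, #31.
So seat 12 is #26.

26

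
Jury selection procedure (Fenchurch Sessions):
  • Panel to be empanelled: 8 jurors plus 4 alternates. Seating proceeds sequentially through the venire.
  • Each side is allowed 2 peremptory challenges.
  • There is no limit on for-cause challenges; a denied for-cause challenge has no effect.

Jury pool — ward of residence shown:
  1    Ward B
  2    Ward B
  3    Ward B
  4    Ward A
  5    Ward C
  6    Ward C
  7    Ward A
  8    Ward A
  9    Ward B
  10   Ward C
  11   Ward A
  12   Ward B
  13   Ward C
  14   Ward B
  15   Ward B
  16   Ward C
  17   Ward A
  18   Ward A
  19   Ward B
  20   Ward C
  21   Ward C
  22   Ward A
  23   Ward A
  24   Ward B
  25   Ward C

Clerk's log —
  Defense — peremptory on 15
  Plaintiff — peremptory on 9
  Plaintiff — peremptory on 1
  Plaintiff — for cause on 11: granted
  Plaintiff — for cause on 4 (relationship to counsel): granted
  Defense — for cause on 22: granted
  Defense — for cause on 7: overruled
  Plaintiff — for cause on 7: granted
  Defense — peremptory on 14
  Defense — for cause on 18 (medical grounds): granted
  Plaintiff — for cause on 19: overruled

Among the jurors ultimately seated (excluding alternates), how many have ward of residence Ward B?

3

Removed: #1, #4, #7, #9, #11, #14, #15, #18, #22.
Seated jurors 1–8: #2, #3, #5, #6, #8, #10, #12, #13 (alternates #16, #17, #19, #20 not counted).
Of those, in Ward B: #2, #3, #12 → 3.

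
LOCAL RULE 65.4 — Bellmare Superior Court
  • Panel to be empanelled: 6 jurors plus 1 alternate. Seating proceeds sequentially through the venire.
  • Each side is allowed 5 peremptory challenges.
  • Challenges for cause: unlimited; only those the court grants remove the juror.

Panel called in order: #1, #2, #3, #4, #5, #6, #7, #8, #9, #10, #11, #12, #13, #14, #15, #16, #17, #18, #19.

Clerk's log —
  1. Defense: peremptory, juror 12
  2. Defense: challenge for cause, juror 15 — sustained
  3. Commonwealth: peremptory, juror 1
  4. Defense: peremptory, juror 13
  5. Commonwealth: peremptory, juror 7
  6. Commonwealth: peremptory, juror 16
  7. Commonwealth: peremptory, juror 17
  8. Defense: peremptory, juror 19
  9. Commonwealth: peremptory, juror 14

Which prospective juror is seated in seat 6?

Removed: #1, #7, #12, #13, #14, #15, #16, #17, #19.
Seating in order: seats 1–6 → #2, #3, #4, #5, #6, #8; alternates → #9.
So seat 6 is #8.

8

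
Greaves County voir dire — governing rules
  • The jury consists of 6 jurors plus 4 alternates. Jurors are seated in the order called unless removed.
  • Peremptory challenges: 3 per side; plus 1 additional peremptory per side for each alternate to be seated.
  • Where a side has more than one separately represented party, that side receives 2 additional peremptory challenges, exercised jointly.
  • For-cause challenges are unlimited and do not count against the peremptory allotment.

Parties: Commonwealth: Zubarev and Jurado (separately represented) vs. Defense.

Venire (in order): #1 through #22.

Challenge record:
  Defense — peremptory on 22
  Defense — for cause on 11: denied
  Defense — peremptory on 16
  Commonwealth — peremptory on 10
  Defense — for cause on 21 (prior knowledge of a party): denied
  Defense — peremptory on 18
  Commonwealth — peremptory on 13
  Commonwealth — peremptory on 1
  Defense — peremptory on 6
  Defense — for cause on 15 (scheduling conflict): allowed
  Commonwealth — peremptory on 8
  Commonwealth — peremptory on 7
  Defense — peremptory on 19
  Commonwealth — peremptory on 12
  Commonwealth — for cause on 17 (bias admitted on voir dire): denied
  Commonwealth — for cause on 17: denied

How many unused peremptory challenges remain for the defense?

Defense allotment: 3 base + 1 × 4 alternates = 7.
Defense peremptories used: #22, #16, #18, #6, #19 — 5 (for-cause on #11, #21, #15 don't count).
Remaining: 7 − 5 = 2.

2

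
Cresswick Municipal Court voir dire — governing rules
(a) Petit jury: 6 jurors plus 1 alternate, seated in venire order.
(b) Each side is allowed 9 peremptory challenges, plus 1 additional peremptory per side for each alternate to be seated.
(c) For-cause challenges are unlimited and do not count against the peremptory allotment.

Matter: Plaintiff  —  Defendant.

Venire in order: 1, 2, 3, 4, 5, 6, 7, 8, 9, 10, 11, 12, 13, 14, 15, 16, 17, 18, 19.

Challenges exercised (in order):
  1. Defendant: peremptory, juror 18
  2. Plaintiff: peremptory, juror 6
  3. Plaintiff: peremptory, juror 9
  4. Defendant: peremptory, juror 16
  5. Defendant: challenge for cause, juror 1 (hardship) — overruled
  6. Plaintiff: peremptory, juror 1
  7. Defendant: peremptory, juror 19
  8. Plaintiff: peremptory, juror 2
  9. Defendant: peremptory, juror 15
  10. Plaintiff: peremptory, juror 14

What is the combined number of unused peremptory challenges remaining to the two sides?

11

Plaintiff allotment: 9 base + 1 × 1 alternate = 10. Defendant allotment: 9 base + 1 × 1 alternate = 10.
Plaintiff peremptories used: #6, #9, #1, #2, #14 — 5.
Defendant peremptories used: #18, #16, #19, #15 — 4 (the for-cause on #1 doesn't count).
Remaining: (10 − 5) + (10 − 4) = 11.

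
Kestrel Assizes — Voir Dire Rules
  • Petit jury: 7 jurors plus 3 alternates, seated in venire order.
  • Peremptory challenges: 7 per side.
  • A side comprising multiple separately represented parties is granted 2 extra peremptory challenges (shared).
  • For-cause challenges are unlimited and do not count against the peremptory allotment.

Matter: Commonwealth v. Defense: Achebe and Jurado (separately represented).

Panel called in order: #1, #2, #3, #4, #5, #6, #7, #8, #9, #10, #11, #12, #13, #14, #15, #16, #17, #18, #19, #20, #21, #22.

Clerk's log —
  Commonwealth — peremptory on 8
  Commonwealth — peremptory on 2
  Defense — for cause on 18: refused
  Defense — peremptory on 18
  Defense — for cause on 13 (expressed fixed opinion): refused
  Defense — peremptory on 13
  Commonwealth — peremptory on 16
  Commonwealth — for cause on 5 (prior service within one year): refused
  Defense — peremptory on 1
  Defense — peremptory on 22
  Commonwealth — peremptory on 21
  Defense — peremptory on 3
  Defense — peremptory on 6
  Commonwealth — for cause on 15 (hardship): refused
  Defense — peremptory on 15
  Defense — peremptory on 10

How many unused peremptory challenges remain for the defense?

Defense allotment: 7 base + 2 multi-party = 9.
Defense peremptories used: #18, #13, #1, #22, #3, #6, #15, #10 — 8 (for-cause on #18, #13 don't count).
Remaining: 9 − 8 = 1.

1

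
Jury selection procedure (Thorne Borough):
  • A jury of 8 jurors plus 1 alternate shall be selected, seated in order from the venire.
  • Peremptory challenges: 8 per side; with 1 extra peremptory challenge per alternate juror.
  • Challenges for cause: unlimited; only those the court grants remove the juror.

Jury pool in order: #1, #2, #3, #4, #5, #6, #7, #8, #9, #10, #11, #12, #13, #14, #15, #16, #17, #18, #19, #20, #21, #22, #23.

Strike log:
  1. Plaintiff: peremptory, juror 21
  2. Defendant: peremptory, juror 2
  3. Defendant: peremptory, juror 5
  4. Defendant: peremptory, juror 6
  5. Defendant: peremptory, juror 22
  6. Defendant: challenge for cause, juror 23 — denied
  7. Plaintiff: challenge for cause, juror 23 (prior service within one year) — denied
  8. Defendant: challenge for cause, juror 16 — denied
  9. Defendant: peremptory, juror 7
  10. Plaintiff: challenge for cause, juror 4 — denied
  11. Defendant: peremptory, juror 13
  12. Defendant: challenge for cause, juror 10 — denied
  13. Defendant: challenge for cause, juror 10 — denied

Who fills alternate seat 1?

Removed: #2, #5, #6, #7, #13, #21, #22. (#4, #10, #16, #23 stay — for-cause denied.)
Seating in order: seats 1–8 → #1, #3, #4, #8, #9, #10, #11, #12; alternates → #14.
So alternate 1 is #14.

14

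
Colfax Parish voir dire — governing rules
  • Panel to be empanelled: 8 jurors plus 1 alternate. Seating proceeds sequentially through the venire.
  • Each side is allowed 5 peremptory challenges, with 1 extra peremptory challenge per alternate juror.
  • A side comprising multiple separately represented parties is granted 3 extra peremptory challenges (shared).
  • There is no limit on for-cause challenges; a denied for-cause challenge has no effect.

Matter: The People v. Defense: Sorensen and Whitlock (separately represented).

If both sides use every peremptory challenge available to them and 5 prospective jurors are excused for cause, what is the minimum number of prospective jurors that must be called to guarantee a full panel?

Seats to fill: 8 + 1 alternates = 9.
Peremptories — The People: 5 + 1×1 = 6; Defense: 5 + 1×1 + 3 = 9; total 15.
For-cause removals: 5.
Minimum venire: 9 + 15 + 5 = 29.

29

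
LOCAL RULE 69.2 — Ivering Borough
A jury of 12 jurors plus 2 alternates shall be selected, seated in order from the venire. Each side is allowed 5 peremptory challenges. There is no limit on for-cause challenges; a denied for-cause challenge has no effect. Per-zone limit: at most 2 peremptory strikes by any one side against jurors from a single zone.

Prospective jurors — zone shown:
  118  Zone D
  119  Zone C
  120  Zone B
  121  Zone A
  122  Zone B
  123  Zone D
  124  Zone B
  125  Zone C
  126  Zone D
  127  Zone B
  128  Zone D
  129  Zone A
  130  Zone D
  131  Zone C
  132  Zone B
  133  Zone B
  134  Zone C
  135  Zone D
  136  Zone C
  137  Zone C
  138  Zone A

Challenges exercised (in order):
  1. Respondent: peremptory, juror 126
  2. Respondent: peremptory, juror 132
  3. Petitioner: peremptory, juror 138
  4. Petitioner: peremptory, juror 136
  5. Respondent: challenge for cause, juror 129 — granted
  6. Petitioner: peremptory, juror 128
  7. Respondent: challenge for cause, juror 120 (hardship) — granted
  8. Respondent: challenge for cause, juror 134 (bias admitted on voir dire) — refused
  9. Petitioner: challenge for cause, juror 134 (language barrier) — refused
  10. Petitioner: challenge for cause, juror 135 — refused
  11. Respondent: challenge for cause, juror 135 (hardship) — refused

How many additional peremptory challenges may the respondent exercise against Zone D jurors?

1

Respondent peremptories so far: #126, #132 — 2 of 5 used, 3 left overall.
Against Zone D: #126 — 1 used; per-zone cap 2 leaves 1.
Binding limit: min(3, 1) = 1.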